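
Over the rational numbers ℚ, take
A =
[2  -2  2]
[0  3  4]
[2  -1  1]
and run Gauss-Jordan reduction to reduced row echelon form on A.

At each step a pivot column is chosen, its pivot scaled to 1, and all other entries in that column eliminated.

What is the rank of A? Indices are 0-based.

rank = 3

pivot(0,0)=2: scale R0 → (1, -1, 1)
  clear (2,0): R2 −= (2)R0 → (0, 1, -1)
pivot(1,1)=3: scale R1 → (0, 1, 4/3)
  clear (0,1): R0 −= (-1)R1 → (1, 0, 7/3)
  clear (2,1): R2 −= (1)R1 → (0, 0, -7/3)
pivot(2,2)=-7/3: scale R2 → (0, 0, 1)
  clear (0,2): R0 −= (7/3)R2 → (1, 0, 0)
  clear (1,2): R1 −= (4/3)R2 → (0, 1, 0)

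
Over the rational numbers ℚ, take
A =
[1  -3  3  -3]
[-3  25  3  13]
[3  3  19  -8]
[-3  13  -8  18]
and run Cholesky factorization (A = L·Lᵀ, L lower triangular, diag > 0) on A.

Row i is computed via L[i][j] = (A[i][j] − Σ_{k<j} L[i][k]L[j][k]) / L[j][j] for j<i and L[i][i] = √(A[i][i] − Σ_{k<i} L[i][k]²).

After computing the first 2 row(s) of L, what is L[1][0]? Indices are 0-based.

L[1][0] = -3

Step 1: L[0][0] = √(1) = 1.
  L[1][0] = (-3) / L[0][0] = -3.
Step 2: L[1][1] = √(16) = 4.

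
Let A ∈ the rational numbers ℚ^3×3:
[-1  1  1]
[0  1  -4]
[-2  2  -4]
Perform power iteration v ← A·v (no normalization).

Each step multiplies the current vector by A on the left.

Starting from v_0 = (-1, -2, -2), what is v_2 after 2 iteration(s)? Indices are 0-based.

v_0 = (-1, -2, -2).
v_1 = A·v_0 = (-3, 6, 6).
v_2 = A·v_1 = (15, -18, -6).

v_2 = (15, -18, -6)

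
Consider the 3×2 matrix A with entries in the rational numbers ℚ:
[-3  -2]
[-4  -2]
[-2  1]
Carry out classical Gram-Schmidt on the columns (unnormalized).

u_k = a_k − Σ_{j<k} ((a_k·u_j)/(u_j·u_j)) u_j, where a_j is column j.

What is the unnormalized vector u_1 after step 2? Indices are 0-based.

u_1 = (-22/29, -10/29, 53/29)

Step 1: u_0 = a_0 = (-3, -4, -2).
Step 2: u_1 = a_1 − (12/29)·u_0 = (-22/29, -10/29, 53/29).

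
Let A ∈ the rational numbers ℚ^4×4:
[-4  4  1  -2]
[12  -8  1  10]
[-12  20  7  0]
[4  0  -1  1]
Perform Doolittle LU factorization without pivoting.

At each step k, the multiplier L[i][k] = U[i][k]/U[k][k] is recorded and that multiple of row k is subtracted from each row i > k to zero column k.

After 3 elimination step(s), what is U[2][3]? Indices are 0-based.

U[2][3] = -2

Step 1: pivot at (0,0) is -4.
  row1 ← row1 − (-3)·row0  ⇒  L[1][0]=-3, U row1=(0, 4, 4, 4)
  row2 ← row2 − (3)·row0  ⇒  L[2][0]=3, U row2=(0, 8, 4, 6)
  row3 ← row3 − (-1)·row0  ⇒  L[3][0]=-1, U row3=(0, 4, 0, -1)
Step 2: pivot at (1,1) is 4.
  row2 ← row2 − (2)·row1  ⇒  L[2][1]=2, U row2=(0, 0, -4, -2)
  row3 ← row3 − (1)·row1  ⇒  L[3][1]=1, U row3=(0, 0, -4, -5)
Step 3: pivot at (2,2) is -4.
  row3 ← row3 − (1)·row2  ⇒  L[3][2]=1, U row3=(0, 0, 0, -3)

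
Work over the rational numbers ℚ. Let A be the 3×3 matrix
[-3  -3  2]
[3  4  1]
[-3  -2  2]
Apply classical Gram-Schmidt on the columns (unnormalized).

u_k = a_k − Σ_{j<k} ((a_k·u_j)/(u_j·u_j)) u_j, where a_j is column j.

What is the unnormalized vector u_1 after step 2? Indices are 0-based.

u_1 = (0, 1, 1)

Step 1: u_0 = a_0 = (-3, 3, -3).
Step 2: u_1 = a_1 − (1)·u_0 = (0, 1, 1).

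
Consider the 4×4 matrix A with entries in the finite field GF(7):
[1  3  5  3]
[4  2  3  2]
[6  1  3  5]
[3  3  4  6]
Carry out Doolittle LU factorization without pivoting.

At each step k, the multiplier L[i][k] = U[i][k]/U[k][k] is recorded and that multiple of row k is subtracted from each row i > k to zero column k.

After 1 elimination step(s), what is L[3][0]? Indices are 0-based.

L[3][0] = 3

Step 1: pivot at (0,0) is 1.
  row1 ← row1 − (4)·row0  ⇒  L[1][0]=4, U row1=(0, 4, 4, 4)
  row2 ← row2 − (6)·row0  ⇒  L[2][0]=6, U row2=(0, 4, 1, 1)
  row3 ← row3 − (3)·row0  ⇒  L[3][0]=3, U row3=(0, 1, 3, 4)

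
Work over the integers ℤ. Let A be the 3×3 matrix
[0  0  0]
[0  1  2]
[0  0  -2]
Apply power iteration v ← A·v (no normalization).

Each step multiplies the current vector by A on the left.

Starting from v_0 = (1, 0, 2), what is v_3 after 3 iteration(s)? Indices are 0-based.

v_0 = (1, 0, 2).
v_1 = A·v_0 = (0, 4, -4).
v_2 = A·v_1 = (0, -4, 8).
v_3 = A·v_2 = (0, 12, -16).

v_3 = (0, 12, -16)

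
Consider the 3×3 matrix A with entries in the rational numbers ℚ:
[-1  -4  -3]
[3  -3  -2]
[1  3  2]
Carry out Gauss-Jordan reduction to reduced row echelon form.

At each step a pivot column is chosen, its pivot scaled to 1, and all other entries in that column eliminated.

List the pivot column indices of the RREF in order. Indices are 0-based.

pivot columns: 0, 1, 2

step 1: normalize row 0 (÷-1) = (1, 4, 3)
  row 1: subtract 3×row0 = (0, -15, -11)
  row 2: subtract 1×row0 = (0, -1, -1)
step 2: normalize row 1 (÷-15) = (0, 1, 11/15)
  row 0: subtract 4×row1 = (1, 0, 1/15)
  row 2: subtract -1×row1 = (0, 0, -4/15)
step 3: normalize row 2 (÷-4/15) = (0, 0, 1)
  row 0: subtract 1/15×row2 = (1, 0, 0)
  row 1: subtract 11/15×row2 = (0, 1, 0)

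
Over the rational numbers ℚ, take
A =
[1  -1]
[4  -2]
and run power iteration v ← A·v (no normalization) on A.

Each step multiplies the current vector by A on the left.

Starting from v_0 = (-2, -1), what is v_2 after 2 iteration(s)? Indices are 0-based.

v_0 = (-2, -1).
v_1 = A·v_0 = (-1, -6).
v_2 = A·v_1 = (5, 8).

v_2 = (5, 8)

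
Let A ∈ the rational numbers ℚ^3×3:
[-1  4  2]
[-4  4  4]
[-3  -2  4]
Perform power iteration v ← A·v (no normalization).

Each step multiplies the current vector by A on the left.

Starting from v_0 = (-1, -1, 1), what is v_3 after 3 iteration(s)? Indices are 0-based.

v_0 = (-1, -1, 1).
v_1 = A·v_0 = (-1, 4, 9).
v_2 = A·v_1 = (35, 56, 31).
v_3 = A·v_2 = (251, 208, -93).

v_3 = (251, 208, -93)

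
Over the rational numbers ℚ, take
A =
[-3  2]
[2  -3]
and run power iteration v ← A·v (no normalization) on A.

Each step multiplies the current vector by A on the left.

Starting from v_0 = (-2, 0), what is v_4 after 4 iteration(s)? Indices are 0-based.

v_4 = (-626, 624)

v_0 = (-2, 0).
v_1 = A·v_0 = (6, -4).
v_2 = A·v_1 = (-26, 24).
v_3 = A·v_2 = (126, -124).
v_4 = A·v_3 = (-626, 624).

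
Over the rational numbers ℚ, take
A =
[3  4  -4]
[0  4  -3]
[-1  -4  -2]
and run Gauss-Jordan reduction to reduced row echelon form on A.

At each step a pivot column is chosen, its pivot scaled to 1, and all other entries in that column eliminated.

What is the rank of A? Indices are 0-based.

step 1: normalize row 0 (÷3) = (1, 4/3, -4/3)
  row 2: subtract -1×row0 = (0, -8/3, -10/3)
step 2: normalize row 1 (÷4) = (0, 1, -3/4)
  row 0: subtract 4/3×row1 = (1, 0, -1/3)
  row 2: subtract -8/3×row1 = (0, 0, -16/3)
step 3: normalize row 2 (÷-16/3) = (0, 0, 1)
  row 0: subtract -1/3×row2 = (1, 0, 0)
  row 1: subtract -3/4×row2 = (0, 1, 0)

rank = 3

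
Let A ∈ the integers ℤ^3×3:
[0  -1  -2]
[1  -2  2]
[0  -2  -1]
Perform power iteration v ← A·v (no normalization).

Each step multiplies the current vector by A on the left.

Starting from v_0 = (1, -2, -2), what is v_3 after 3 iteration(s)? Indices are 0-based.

v_3 = (0, -61, -24)

v_0 = (1, -2, -2).
v_1 = A·v_0 = (6, 1, 6).
v_2 = A·v_1 = (-13, 16, -8).
v_3 = A·v_2 = (0, -61, -24).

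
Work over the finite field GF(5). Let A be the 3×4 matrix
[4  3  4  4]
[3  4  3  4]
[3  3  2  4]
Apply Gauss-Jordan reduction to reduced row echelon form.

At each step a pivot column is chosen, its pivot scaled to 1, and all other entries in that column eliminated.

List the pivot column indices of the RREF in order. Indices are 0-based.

[1] R0 /= 4  ⇒  (1, 2, 1, 1)
     R1 -= 3·R0  ⇒  (0, 3, 0, 1)
     R2 -= 3·R0  ⇒  (0, 2, 4, 1)
[2] R1 /= 3  ⇒  (0, 1, 0, 2)
     R0 -= 2·R1  ⇒  (1, 0, 1, 2)
     R2 -= 2·R1  ⇒  (0, 0, 4, 2)
[3] R2 /= 4  ⇒  (0, 0, 1, 3)
     R0 -= 1·R2  ⇒  (1, 0, 0, 4)

pivot columns: 0, 1, 2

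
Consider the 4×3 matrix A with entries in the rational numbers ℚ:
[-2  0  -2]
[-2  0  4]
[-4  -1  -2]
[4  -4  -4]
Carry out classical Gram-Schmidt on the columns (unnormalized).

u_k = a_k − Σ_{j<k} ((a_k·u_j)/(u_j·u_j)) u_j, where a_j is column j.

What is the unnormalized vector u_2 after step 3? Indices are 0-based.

u_2 = (-131/67, 271/67, -56/67, 14/67)

Step 1: u_0 = a_0 = (-2, -2, -4, 4).
Step 2: u_1 = a_1 − (-3/10)·u_0 = (-3/5, -3/5, -11/5, -14/5).
Step 3: u_2 = a_2 − (-3/10)·u_0 − (72/67)·u_1 = (-131/67, 271/67, -56/67, 14/67).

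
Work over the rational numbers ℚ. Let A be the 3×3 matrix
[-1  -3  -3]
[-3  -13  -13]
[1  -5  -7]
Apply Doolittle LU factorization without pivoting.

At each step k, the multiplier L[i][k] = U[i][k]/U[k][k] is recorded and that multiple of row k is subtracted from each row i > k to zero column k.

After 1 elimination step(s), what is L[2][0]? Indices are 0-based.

k=0: U[0][0]=-1
  eliminate (1,0): mult=3, new row 1: (0, -4, -4); set L[1][0]=3
  eliminate (2,0): mult=-1, new row 2: (0, -8, -10); set L[2][0]=-1

L[2][0] = -1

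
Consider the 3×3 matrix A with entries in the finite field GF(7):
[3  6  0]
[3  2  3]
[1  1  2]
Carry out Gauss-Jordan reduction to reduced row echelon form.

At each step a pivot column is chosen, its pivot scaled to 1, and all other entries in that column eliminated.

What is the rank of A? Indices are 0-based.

rank = 3

[1] R0 /= 3  ⇒  (1, 2, 0)
     R1 -= 3·R0  ⇒  (0, 3, 3)
     R2 -= 1·R0  ⇒  (0, 6, 2)
[2] R1 /= 3  ⇒  (0, 1, 1)
     R0 -= 2·R1  ⇒  (1, 0, 5)
     R2 -= 6·R1  ⇒  (0, 0, 3)
[3] R2 /= 3  ⇒  (0, 0, 1)
     R0 -= 5·R2  ⇒  (1, 0, 0)
     R1 -= 1·R2  ⇒  (0, 1, 0)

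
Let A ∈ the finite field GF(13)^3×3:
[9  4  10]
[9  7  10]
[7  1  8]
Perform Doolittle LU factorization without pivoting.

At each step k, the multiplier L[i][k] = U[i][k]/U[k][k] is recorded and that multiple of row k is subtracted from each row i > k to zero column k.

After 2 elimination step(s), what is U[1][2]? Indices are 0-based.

U[1][2] = 0

k=0: U[0][0]=9
  eliminate (1,0): mult=1, new row 1: (0, 3, 0); set L[1][0]=1
  eliminate (2,0): mult=8, new row 2: (0, 8, 6); set L[2][0]=8
k=1: U[1][1]=3
  eliminate (2,1): mult=7, new row 2: (0, 0, 6); set L[2][1]=7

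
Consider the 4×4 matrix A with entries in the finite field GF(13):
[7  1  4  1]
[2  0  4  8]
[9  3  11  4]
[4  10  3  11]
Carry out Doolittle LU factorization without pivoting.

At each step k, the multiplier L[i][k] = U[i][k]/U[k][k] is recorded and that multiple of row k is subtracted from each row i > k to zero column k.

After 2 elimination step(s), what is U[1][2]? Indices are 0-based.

Step 1: pivot at (0,0) is 7.
  row1 ← row1 − (4)·row0  ⇒  L[1][0]=4, U row1=(0, 9, 1, 4)
  row2 ← row2 − (5)·row0  ⇒  L[2][0]=5, U row2=(0, 11, 4, 12)
  row3 ← row3 − (8)·row0  ⇒  L[3][0]=8, U row3=(0, 2, 10, 3)
Step 2: pivot at (1,1) is 9.
  row2 ← row2 − (7)·row1  ⇒  L[2][1]=7, U row2=(0, 0, 10, 10)
  row3 ← row3 − (6)·row1  ⇒  L[3][1]=6, U row3=(0, 0, 4, 5)

U[1][2] = 1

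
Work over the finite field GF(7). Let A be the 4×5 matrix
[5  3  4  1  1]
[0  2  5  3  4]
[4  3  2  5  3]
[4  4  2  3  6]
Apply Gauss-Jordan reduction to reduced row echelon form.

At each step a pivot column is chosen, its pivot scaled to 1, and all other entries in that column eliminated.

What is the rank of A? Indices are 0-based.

step 1: normalize row 0 (÷5) = (1, 2, 5, 3, 3)
  row 2: subtract 4×row0 = (0, 2, 3, 0, 5)
  row 3: subtract 4×row0 = (0, 3, 3, 5, 1)
step 2: normalize row 1 (÷2) = (0, 1, 6, 5, 2)
  row 0: subtract 2×row1 = (1, 0, 0, 0, 6)
  row 2: subtract 2×row1 = (0, 0, 5, 4, 1)
  row 3: subtract 3×row1 = (0, 0, 6, 4, 2)
step 3: normalize row 2 (÷5) = (0, 0, 1, 5, 3)
  row 1: subtract 6×row2 = (0, 1, 0, 3, 5)
  row 3: subtract 6×row2 = (0, 0, 0, 2, 5)
step 4: normalize row 3 (÷2) = (0, 0, 0, 1, 6)
  row 1: subtract 3×row3 = (0, 1, 0, 0, 1)
  row 2: subtract 5×row3 = (0, 0, 1, 0, 1)

rank = 4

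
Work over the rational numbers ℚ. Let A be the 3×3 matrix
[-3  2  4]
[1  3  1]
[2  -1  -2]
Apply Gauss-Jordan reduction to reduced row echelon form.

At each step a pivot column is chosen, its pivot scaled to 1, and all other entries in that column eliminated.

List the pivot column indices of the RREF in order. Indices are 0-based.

pivot columns: 0, 1, 2

pivot(0,0)=-3: scale R0 → (1, -2/3, -4/3)
  clear (1,0): R1 −= (1)R0 → (0, 11/3, 7/3)
  clear (2,0): R2 −= (2)R0 → (0, 1/3, 2/3)
pivot(1,1)=11/3: scale R1 → (0, 1, 7/11)
  clear (0,1): R0 −= (-2/3)R1 → (1, 0, -10/11)
  clear (2,1): R2 −= (1/3)R1 → (0, 0, 5/11)
pivot(2,2)=5/11: scale R2 → (0, 0, 1)
  clear (0,2): R0 −= (-10/11)R2 → (1, 0, 0)
  clear (1,2): R1 −= (7/11)R2 → (0, 1, 0)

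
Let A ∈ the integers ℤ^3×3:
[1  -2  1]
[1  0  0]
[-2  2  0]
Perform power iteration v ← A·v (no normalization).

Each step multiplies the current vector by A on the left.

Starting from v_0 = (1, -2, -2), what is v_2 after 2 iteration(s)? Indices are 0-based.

v_0 = (1, -2, -2).
v_1 = A·v_0 = (3, 1, -6).
v_2 = A·v_1 = (-5, 3, -4).

v_2 = (-5, 3, -4)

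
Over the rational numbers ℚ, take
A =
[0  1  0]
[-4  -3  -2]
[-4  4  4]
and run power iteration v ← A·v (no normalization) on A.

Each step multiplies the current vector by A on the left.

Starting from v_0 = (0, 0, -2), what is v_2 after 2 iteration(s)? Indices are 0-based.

v_2 = (4, 4, -16)

v_0 = (0, 0, -2).
v_1 = A·v_0 = (0, 4, -8).
v_2 = A·v_1 = (4, 4, -16).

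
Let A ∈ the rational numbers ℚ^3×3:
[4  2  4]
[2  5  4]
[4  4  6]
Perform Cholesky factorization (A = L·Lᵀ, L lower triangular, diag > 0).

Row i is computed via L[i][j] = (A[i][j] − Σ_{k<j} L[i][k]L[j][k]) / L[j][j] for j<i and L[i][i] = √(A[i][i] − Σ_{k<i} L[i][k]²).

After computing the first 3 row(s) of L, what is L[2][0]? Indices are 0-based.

Step 1: L[0][0] = √(4) = 2.
  L[1][0] = (2) / L[0][0] = 1.
Step 2: L[1][1] = √(4) = 2.
  L[2][0] = (4) / L[0][0] = 2.
  L[2][1] = (2) / L[1][1] = 1.
Step 3: L[2][2] = √(1) = 1.

L[2][0] = 2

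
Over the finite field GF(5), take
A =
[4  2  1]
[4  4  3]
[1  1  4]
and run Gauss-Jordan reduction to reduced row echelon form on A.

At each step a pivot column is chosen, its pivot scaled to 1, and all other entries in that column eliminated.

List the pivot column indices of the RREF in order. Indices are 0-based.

pivot(0,0)=4: scale R0 → (1, 3, 4)
  clear (1,0): R1 −= (4)R0 → (0, 2, 2)
  clear (2,0): R2 −= (1)R0 → (0, 3, 0)
pivot(1,1)=2: scale R1 → (0, 1, 1)
  clear (0,1): R0 −= (3)R1 → (1, 0, 1)
  clear (2,1): R2 −= (3)R1 → (0, 0, 2)
pivot(2,2)=2: scale R2 → (0, 0, 1)
  clear (0,2): R0 −= (1)R2 → (1, 0, 0)
  clear (1,2): R1 −= (1)R2 → (0, 1, 0)

pivot columns: 0, 1, 2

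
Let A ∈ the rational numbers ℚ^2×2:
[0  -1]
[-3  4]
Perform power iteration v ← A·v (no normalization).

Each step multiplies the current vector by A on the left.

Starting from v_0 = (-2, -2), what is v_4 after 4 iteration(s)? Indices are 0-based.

v_4 = (62, -290)

v_0 = (-2, -2).
v_1 = A·v_0 = (2, -2).
v_2 = A·v_1 = (2, -14).
v_3 = A·v_2 = (14, -62).
v_4 = A·v_3 = (62, -290).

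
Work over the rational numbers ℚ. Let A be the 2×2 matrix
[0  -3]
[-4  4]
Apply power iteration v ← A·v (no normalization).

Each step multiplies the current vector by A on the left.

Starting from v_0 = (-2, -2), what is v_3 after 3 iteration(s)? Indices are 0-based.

v_0 = (-2, -2).
v_1 = A·v_0 = (6, 0).
v_2 = A·v_1 = (0, -24).
v_3 = A·v_2 = (72, -96).

v_3 = (72, -96)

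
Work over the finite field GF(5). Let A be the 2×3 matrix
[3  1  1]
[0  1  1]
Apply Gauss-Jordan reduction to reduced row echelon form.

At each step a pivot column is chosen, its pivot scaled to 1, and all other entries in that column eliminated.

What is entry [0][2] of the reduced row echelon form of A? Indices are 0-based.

M[0][2] = 0

pivot(0,0)=3: scale R0 → (1, 2, 2)
pivot(1,1)=1: scale R1 → (0, 1, 1)
  clear (0,1): R0 −= (2)R1 → (1, 0, 0)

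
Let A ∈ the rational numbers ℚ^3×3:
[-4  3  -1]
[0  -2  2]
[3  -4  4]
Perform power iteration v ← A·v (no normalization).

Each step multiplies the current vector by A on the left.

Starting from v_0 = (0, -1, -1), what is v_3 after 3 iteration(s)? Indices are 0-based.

v_3 = (-26, -12, 0)

v_0 = (0, -1, -1).
v_1 = A·v_0 = (-2, 0, 0).
v_2 = A·v_1 = (8, 0, -6).
v_3 = A·v_2 = (-26, -12, 0).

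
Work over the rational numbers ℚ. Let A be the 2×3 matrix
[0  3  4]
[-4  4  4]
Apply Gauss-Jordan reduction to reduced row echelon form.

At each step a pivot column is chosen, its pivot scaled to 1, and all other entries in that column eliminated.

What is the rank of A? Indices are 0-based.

[1] R0 <-> R1
[1] R0 /= -4  ⇒  (1, -1, -1)
[2] R1 /= 3  ⇒  (0, 1, 4/3)
     R0 -= -1·R1  ⇒  (1, 0, 1/3)

rank = 2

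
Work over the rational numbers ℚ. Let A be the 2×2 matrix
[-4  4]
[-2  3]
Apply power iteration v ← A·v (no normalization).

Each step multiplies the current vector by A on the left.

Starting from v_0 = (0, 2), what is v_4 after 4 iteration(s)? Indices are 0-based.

v_0 = (0, 2).
v_1 = A·v_0 = (8, 6).
v_2 = A·v_1 = (-8, 2).
v_3 = A·v_2 = (40, 22).
v_4 = A·v_3 = (-72, -14).

v_4 = (-72, -14)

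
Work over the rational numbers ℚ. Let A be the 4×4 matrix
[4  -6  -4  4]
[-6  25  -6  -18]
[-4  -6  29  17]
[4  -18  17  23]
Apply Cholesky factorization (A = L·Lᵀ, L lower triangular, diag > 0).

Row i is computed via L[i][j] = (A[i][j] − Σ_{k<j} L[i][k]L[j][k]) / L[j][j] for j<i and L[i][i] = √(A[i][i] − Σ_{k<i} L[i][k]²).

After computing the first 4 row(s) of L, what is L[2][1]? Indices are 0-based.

Step 1: L[0][0] = √(4) = 2.
  L[1][0] = (-6) / L[0][0] = -3.
Step 2: L[1][1] = √(16) = 4.
  L[2][0] = (-4) / L[0][0] = -2.
  L[2][1] = (-12) / L[1][1] = -3.
Step 3: L[2][2] = √(16) = 4.
  L[3][0] = (4) / L[0][0] = 2.
  L[3][1] = (-12) / L[1][1] = -3.
  L[3][2] = (12) / L[2][2] = 3.
Step 4: L[3][3] = √(1) = 1.

L[2][1] = -3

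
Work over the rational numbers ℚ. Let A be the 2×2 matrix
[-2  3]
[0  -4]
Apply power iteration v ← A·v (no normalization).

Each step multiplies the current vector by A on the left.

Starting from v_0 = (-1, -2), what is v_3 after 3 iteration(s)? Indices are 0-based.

v_0 = (-1, -2).
v_1 = A·v_0 = (-4, 8).
v_2 = A·v_1 = (32, -32).
v_3 = A·v_2 = (-160, 128).

v_3 = (-160, 128)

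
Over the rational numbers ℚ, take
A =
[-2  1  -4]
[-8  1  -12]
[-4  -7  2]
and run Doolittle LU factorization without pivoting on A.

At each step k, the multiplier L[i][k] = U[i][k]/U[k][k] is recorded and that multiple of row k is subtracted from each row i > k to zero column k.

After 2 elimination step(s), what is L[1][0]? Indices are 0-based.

L[1][0] = 4

k=0: U[0][0]=-2
  eliminate (1,0): mult=4, new row 1: (0, -3, 4); set L[1][0]=4
  eliminate (2,0): mult=2, new row 2: (0, -9, 10); set L[2][0]=2
k=1: U[1][1]=-3
  eliminate (2,1): mult=3, new row 2: (0, 0, -2); set L[2][1]=3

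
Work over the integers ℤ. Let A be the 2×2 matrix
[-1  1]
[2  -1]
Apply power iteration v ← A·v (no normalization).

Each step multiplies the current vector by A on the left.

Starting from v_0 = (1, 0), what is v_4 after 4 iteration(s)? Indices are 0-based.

v_0 = (1, 0).
v_1 = A·v_0 = (-1, 2).
v_2 = A·v_1 = (3, -4).
v_3 = A·v_2 = (-7, 10).
v_4 = A·v_3 = (17, -24).

v_4 = (17, -24)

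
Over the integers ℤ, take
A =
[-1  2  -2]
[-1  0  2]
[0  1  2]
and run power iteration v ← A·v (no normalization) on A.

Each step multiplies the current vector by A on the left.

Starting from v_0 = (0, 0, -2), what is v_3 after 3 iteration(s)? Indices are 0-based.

v_0 = (0, 0, -2).
v_1 = A·v_0 = (4, -4, -4).
v_2 = A·v_1 = (-4, -12, -12).
v_3 = A·v_2 = (4, -20, -36).

v_3 = (4, -20, -36)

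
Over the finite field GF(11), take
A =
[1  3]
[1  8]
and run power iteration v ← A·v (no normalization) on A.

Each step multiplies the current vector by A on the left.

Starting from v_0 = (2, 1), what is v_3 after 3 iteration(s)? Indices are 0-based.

v_3 = (4, 0)

v_0 = (2, 1).
v_1 = A·v_0 = (5, 10).
v_2 = A·v_1 = (2, 8).
v_3 = A·v_2 = (4, 0).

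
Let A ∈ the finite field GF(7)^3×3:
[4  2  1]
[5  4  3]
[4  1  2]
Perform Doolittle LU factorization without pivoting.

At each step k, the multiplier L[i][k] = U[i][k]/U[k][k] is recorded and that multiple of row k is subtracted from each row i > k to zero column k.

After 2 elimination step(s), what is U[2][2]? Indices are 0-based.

U[2][2] = 1

k=0: U[0][0]=4
  eliminate (1,0): mult=3, new row 1: (0, 5, 0); set L[1][0]=3
  eliminate (2,0): mult=1, new row 2: (0, 6, 1); set L[2][0]=1
k=1: U[1][1]=5
  eliminate (2,1): mult=4, new row 2: (0, 0, 1); set L[2][1]=4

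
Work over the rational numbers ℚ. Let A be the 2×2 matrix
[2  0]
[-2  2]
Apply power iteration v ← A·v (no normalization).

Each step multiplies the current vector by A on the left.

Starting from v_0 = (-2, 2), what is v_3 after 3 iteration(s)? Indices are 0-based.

v_0 = (-2, 2).
v_1 = A·v_0 = (-4, 8).
v_2 = A·v_1 = (-8, 24).
v_3 = A·v_2 = (-16, 64).

v_3 = (-16, 64)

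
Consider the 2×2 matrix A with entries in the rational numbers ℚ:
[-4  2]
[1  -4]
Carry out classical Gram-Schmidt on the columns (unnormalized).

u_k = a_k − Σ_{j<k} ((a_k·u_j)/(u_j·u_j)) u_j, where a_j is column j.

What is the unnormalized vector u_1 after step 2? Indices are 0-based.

u_1 = (-14/17, -56/17)

Step 1: u_0 = a_0 = (-4, 1).
Step 2: u_1 = a_1 − (-12/17)·u_0 = (-14/17, -56/17).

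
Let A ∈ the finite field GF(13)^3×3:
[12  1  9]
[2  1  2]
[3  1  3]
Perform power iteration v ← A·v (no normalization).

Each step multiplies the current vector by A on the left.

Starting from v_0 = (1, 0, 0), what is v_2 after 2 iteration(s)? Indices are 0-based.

v_2 = (4, 6, 8)

v_0 = (1, 0, 0).
v_1 = A·v_0 = (12, 2, 3).
v_2 = A·v_1 = (4, 6, 8).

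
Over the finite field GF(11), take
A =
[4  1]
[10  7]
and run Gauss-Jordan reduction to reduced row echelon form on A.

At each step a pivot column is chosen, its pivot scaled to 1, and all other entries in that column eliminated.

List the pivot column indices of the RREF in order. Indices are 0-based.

step 1: normalize row 0 (÷4) = (1, 3)
  row 1: subtract 10×row0 = (0, 10)
step 2: normalize row 1 (÷10) = (0, 1)
  row 0: subtract 3×row1 = (1, 0)

pivot columns: 0, 1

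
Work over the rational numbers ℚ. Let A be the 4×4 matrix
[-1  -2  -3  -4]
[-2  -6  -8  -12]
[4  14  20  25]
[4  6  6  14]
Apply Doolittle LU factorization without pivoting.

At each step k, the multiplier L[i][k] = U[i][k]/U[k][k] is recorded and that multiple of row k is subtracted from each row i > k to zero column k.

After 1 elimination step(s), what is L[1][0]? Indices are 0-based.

[col 0] pivot -1
  R1 -= 2*R0 → (0, -2, -2, -4)  (L[1][0] := 2)
  R2 -= -4*R0 → (0, 6, 8, 9)  (L[2][0] := -4)
  R3 -= -4*R0 → (0, -2, -6, -2)  (L[3][0] := -4)

L[1][0] = 2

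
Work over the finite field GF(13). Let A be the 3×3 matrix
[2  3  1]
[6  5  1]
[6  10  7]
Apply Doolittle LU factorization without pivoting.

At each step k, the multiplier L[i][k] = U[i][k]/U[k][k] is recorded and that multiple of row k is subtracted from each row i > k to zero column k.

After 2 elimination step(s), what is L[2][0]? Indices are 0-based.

Step 1: pivot at (0,0) is 2.
  row1 ← row1 − (3)·row0  ⇒  L[1][0]=3, U row1=(0, 9, 11)
  row2 ← row2 − (3)·row0  ⇒  L[2][0]=3, U row2=(0, 1, 4)
Step 2: pivot at (1,1) is 9.
  row2 ← row2 − (3)·row1  ⇒  L[2][1]=3, U row2=(0, 0, 10)

L[2][0] = 3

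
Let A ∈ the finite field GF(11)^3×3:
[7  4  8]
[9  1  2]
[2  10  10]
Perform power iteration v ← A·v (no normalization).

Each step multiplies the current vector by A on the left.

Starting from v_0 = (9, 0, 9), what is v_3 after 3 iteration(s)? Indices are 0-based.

v_3 = (4, 7, 1)

v_0 = (9, 0, 9).
v_1 = A·v_0 = (3, 0, 9).
v_2 = A·v_1 = (5, 1, 8).
v_3 = A·v_2 = (4, 7, 1).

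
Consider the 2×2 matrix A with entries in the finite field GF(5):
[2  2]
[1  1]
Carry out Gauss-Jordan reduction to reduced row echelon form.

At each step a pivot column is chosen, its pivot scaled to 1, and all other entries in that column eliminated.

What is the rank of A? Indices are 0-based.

step 1: normalize row 0 (÷2) = (1, 1)
  row 1: subtract 1×row0 = (0, 0)
skip col 1 (zero from row 1)

rank = 1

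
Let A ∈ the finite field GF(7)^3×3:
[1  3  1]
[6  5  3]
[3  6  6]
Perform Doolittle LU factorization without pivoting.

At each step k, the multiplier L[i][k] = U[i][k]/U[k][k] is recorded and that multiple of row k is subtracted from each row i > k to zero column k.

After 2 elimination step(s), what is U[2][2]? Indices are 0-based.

k=0: U[0][0]=1
  eliminate (1,0): mult=6, new row 1: (0, 1, 4); set L[1][0]=6
  eliminate (2,0): mult=3, new row 2: (0, 4, 3); set L[2][0]=3
k=1: U[1][1]=1
  eliminate (2,1): mult=4, new row 2: (0, 0, 1); set L[2][1]=4

U[2][2] = 1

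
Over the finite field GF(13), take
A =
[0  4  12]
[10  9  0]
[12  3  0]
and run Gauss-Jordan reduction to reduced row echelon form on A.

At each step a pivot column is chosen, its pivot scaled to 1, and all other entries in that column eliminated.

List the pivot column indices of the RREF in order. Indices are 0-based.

pivot columns: 0, 1

pivot(0,0): swap R0↔R1
pivot(0,0)=10: scale R0 → (1, 10, 0)
  clear (2,0): R2 −= (12)R0 → (0, 0, 0)
pivot(1,1)=4: scale R1 → (0, 1, 3)
  clear (0,1): R0 −= (10)R1 → (1, 0, 9)
col 2: no nonzero at/below row 2; advance.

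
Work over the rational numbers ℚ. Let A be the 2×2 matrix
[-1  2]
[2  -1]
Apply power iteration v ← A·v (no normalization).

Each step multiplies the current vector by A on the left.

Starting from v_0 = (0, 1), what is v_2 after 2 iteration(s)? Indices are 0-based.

v_0 = (0, 1).
v_1 = A·v_0 = (2, -1).
v_2 = A·v_1 = (-4, 5).

v_2 = (-4, 5)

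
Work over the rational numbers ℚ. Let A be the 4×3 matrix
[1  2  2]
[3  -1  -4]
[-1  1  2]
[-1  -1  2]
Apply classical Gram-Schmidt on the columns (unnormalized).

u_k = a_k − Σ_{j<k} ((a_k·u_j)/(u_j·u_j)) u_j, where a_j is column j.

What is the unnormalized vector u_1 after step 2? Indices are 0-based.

Step 1: u_0 = a_0 = (1, 3, -1, -1).
Step 2: u_1 = a_1 − (-1/12)·u_0 = (25/12, -3/4, 11/12, -13/12).

u_1 = (25/12, -3/4, 11/12, -13/12)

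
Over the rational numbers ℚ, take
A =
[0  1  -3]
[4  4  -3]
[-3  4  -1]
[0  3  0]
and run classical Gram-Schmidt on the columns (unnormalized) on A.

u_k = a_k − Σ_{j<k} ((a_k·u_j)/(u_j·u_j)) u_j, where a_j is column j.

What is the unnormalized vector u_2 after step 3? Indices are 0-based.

Step 1: u_0 = a_0 = (0, 4, -3, 0).
Step 2: u_1 = a_1 − (4/25)·u_0 = (1, 84/25, 112/25, 3).
Step 3: u_2 = a_2 − (-9/25)·u_0 − (-439/1034)·u_1 = (-2663/1034, -69/517, -92/517, 1317/1034).

u_2 = (-2663/1034, -69/517, -92/517, 1317/1034)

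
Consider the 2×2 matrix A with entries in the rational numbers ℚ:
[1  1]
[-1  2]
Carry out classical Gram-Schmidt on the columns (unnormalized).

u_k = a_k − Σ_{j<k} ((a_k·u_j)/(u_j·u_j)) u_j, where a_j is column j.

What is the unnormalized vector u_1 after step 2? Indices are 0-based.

Step 1: u_0 = a_0 = (1, -1).
Step 2: u_1 = a_1 − (-1/2)·u_0 = (3/2, 3/2).

u_1 = (3/2, 3/2)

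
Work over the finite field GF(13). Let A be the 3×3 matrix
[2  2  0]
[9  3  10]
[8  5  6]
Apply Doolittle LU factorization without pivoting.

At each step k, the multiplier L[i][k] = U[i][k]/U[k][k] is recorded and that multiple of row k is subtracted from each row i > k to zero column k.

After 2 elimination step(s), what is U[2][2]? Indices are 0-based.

U[2][2] = 1

k=0: U[0][0]=2
  eliminate (1,0): mult=11, new row 1: (0, 7, 10); set L[1][0]=11
  eliminate (2,0): mult=4, new row 2: (0, 10, 6); set L[2][0]=4
k=1: U[1][1]=7
  eliminate (2,1): mult=7, new row 2: (0, 0, 1); set L[2][1]=7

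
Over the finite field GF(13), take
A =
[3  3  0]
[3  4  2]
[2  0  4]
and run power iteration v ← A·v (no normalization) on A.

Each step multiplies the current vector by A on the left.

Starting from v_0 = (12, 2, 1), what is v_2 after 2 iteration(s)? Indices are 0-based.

v_0 = (12, 2, 1).
v_1 = A·v_0 = (3, 7, 2).
v_2 = A·v_1 = (4, 2, 1).

v_2 = (4, 2, 1)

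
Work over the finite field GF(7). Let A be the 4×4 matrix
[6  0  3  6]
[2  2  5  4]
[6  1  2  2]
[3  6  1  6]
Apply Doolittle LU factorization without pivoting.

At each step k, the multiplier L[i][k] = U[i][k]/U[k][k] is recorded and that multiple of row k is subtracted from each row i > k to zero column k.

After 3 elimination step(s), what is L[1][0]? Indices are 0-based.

L[1][0] = 5

[col 0] pivot 6
  R1 -= 5*R0 → (0, 2, 4, 2)  (L[1][0] := 5)
  R2 -= 1*R0 → (0, 1, 6, 3)  (L[2][0] := 1)
  R3 -= 4*R0 → (0, 6, 3, 3)  (L[3][0] := 4)
[col 1] pivot 2
  R2 -= 4*R1 → (0, 0, 4, 2)  (L[2][1] := 4)
  R3 -= 3*R1 → (0, 0, 5, 4)  (L[3][1] := 3)
[col 2] pivot 4
  R3 -= 3*R2 → (0, 0, 0, 5)  (L[3][2] := 3)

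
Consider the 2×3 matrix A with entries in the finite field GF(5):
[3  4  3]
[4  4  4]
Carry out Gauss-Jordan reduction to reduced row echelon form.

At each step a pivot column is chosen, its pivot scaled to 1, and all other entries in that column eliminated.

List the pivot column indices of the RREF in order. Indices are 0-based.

[1] R0 /= 3  ⇒  (1, 3, 1)
     R1 -= 4·R0  ⇒  (0, 2, 0)
[2] R1 /= 2  ⇒  (0, 1, 0)
     R0 -= 3·R1  ⇒  (1, 0, 1)

pivot columns: 0, 1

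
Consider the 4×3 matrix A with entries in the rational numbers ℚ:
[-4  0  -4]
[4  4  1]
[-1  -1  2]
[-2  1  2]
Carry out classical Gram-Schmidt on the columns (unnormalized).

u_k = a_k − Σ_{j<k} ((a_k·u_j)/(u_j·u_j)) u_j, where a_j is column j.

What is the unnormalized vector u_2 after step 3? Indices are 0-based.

u_2 = (-332/147, -79/441, 1012/441, 1328/441)

Step 1: u_0 = a_0 = (-4, 4, -1, -2).
Step 2: u_1 = a_1 − (15/37)·u_0 = (60/37, 88/37, -22/37, 67/37).
Step 3: u_2 = a_2 − (14/37)·u_0 − (-62/441)·u_1 = (-332/147, -79/441, 1012/441, 1328/441).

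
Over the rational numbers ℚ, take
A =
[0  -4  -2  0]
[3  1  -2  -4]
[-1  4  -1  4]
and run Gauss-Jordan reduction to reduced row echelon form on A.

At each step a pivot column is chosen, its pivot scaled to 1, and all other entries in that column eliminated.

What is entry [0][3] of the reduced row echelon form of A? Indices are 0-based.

step 1: exchange rows 0,1
step 1: normalize row 0 (÷3) = (1, 1/3, -2/3, -4/3)
  row 2: subtract -1×row0 = (0, 13/3, -5/3, 8/3)
step 2: normalize row 1 (÷-4) = (0, 1, 1/2, 0)
  row 0: subtract 1/3×row1 = (1, 0, -5/6, -4/3)
  row 2: subtract 13/3×row1 = (0, 0, -23/6, 8/3)
step 3: normalize row 2 (÷-23/6) = (0, 0, 1, -16/23)
  row 0: subtract -5/6×row2 = (1, 0, 0, -44/23)
  row 1: subtract 1/2×row2 = (0, 1, 0, 8/23)

M[0][3] = -44/23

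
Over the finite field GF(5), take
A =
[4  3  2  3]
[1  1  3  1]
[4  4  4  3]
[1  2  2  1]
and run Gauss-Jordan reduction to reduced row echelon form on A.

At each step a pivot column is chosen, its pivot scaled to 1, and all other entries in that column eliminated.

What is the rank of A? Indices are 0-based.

[1] R0 /= 4  ⇒  (1, 2, 3, 2)
     R1 -= 1·R0  ⇒  (0, 4, 0, 4)
     R2 -= 4·R0  ⇒  (0, 1, 2, 0)
     R3 -= 1·R0  ⇒  (0, 0, 4, 4)
[2] R1 /= 4  ⇒  (0, 1, 0, 1)
     R0 -= 2·R1  ⇒  (1, 0, 3, 0)
     R2 -= 1·R1  ⇒  (0, 0, 2, 4)
[3] R2 /= 2  ⇒  (0, 0, 1, 2)
     R0 -= 3·R2  ⇒  (1, 0, 0, 4)
     R3 -= 4·R2  ⇒  (0, 0, 0, 1)
[4] R3 /= 1  ⇒  (0, 0, 0, 1)
     R0 -= 4·R3  ⇒  (1, 0, 0, 0)
     R1 -= 1·R3  ⇒  (0, 1, 0, 0)
     R2 -= 2·R3  ⇒  (0, 0, 1, 0)

rank = 4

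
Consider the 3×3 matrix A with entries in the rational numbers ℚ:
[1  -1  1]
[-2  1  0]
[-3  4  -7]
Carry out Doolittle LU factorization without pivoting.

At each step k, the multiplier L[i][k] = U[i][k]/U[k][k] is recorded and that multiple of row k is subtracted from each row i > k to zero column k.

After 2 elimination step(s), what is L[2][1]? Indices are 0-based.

[col 0] pivot 1
  R1 -= -2*R0 → (0, -1, 2)  (L[1][0] := -2)
  R2 -= -3*R0 → (0, 1, -4)  (L[2][0] := -3)
[col 1] pivot -1
  R2 -= -1*R1 → (0, 0, -2)  (L[2][1] := -1)

L[2][1] = -1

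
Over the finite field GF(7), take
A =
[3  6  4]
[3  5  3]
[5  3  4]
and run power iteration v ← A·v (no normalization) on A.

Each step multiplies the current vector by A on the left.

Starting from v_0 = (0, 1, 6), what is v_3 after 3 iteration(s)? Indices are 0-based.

v_0 = (0, 1, 6).
v_1 = A·v_0 = (2, 2, 6).
v_2 = A·v_1 = (0, 6, 5).
v_3 = A·v_2 = (0, 3, 3).

v_3 = (0, 3, 3)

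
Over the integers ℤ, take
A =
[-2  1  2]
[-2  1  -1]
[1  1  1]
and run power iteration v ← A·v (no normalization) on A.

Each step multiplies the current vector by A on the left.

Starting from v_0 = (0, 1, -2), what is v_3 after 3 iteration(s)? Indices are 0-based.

v_3 = (-6, -3, 16)

v_0 = (0, 1, -2).
v_1 = A·v_0 = (-3, 3, -1).
v_2 = A·v_1 = (7, 10, -1).
v_3 = A·v_2 = (-6, -3, 16).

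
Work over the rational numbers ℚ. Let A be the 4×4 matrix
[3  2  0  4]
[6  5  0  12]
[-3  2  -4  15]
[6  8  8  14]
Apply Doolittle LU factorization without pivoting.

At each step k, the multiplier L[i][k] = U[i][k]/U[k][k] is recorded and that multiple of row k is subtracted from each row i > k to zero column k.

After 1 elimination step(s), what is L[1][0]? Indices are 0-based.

[col 0] pivot 3
  R1 -= 2*R0 → (0, 1, 0, 4)  (L[1][0] := 2)
  R2 -= -1*R0 → (0, 4, -4, 19)  (L[2][0] := -1)
  R3 -= 2*R0 → (0, 4, 8, 6)  (L[3][0] := 2)

L[1][0] = 2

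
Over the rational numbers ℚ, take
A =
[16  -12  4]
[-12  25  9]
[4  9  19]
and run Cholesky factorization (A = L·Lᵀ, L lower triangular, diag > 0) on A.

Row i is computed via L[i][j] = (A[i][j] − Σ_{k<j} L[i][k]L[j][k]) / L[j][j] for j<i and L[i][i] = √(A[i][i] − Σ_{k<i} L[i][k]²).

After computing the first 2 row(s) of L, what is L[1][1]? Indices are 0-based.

Step 1: L[0][0] = √(16) = 4.
  L[1][0] = (-12) / L[0][0] = -3.
Step 2: L[1][1] = √(16) = 4.

L[1][1] = 4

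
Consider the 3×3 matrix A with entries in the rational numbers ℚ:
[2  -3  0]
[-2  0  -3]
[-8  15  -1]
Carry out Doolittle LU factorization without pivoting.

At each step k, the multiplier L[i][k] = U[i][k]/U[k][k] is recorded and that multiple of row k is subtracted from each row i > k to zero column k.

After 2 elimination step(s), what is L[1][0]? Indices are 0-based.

[col 0] pivot 2
  R1 -= -1*R0 → (0, -3, -3)  (L[1][0] := -1)
  R2 -= -4*R0 → (0, 3, -1)  (L[2][0] := -4)
[col 1] pivot -3
  R2 -= -1*R1 → (0, 0, -4)  (L[2][1] := -1)

L[1][0] = -1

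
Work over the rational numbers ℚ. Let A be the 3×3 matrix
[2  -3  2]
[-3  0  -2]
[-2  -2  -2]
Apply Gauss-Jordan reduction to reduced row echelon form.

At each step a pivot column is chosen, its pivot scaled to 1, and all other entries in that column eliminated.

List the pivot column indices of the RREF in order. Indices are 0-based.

pivot columns: 0, 1, 2

pivot(0,0)=2: scale R0 → (1, -3/2, 1)
  clear (1,0): R1 −= (-3)R0 → (0, -9/2, 1)
  clear (2,0): R2 −= (-2)R0 → (0, -5, 0)
pivot(1,1)=-9/2: scale R1 → (0, 1, -2/9)
  clear (0,1): R0 −= (-3/2)R1 → (1, 0, 2/3)
  clear (2,1): R2 −= (-5)R1 → (0, 0, -10/9)
pivot(2,2)=-10/9: scale R2 → (0, 0, 1)
  clear (0,2): R0 −= (2/3)R2 → (1, 0, 0)
  clear (1,2): R1 −= (-2/9)R2 → (0, 1, 0)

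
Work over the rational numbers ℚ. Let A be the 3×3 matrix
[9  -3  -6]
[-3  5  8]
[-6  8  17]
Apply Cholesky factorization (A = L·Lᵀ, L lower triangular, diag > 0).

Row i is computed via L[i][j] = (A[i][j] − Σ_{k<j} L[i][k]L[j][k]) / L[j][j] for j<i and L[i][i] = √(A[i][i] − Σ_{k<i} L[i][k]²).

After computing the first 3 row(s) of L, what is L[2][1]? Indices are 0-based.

Step 1: L[0][0] = √(9) = 3.
  L[1][0] = (-3) / L[0][0] = -1.
Step 2: L[1][1] = √(4) = 2.
  L[2][0] = (-6) / L[0][0] = -2.
  L[2][1] = (6) / L[1][1] = 3.
Step 3: L[2][2] = √(4) = 2.

L[2][1] = 3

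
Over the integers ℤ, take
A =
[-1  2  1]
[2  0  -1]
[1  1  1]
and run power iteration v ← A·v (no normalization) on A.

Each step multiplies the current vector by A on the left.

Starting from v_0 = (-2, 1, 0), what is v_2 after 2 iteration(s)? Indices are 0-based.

v_2 = (-13, 9, -1)

v_0 = (-2, 1, 0).
v_1 = A·v_0 = (4, -4, -1).
v_2 = A·v_1 = (-13, 9, -1).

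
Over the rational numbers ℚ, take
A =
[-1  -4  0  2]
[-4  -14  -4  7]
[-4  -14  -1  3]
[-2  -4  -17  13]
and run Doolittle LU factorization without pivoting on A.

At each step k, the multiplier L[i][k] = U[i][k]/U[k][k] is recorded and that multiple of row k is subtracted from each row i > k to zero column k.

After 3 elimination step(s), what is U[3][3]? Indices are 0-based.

Step 1: pivot at (0,0) is -1.
  row1 ← row1 − (4)·row0  ⇒  L[1][0]=4, U row1=(0, 2, -4, -1)
  row2 ← row2 − (4)·row0  ⇒  L[2][0]=4, U row2=(0, 2, -1, -5)
  row3 ← row3 − (2)·row0  ⇒  L[3][0]=2, U row3=(0, 4, -17, 9)
Step 2: pivot at (1,1) is 2.
  row2 ← row2 − (1)·row1  ⇒  L[2][1]=1, U row2=(0, 0, 3, -4)
  row3 ← row3 − (2)·row1  ⇒  L[3][1]=2, U row3=(0, 0, -9, 11)
Step 3: pivot at (2,2) is 3.
  row3 ← row3 − (-3)·row2  ⇒  L[3][2]=-3, U row3=(0, 0, 0, -1)

U[3][3] = -1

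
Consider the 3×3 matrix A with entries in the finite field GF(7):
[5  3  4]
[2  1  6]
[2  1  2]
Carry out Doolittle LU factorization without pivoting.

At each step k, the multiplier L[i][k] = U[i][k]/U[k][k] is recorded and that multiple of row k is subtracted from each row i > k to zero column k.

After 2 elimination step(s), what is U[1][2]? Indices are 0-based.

U[1][2] = 3

k=0: U[0][0]=5
  eliminate (1,0): mult=6, new row 1: (0, 4, 3); set L[1][0]=6
  eliminate (2,0): mult=6, new row 2: (0, 4, 6); set L[2][0]=6
k=1: U[1][1]=4
  eliminate (2,1): mult=1, new row 2: (0, 0, 3); set L[2][1]=1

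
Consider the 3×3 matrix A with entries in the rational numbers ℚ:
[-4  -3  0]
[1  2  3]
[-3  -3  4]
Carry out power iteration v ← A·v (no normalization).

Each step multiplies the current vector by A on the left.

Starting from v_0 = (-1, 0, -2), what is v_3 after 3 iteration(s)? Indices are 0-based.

v_3 = (55, -78, 16)

v_0 = (-1, 0, -2).
v_1 = A·v_0 = (4, -7, -5).
v_2 = A·v_1 = (5, -25, -11).
v_3 = A·v_2 = (55, -78, 16).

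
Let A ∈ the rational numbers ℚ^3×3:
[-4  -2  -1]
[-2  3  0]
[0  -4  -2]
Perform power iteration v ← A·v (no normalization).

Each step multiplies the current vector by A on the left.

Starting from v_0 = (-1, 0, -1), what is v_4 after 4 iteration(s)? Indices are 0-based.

v_0 = (-1, 0, -1).
v_1 = A·v_0 = (5, 2, 2).
v_2 = A·v_1 = (-26, -4, -12).
v_3 = A·v_2 = (124, 40, 40).
v_4 = A·v_3 = (-616, -128, -240).

v_4 = (-616, -128, -240)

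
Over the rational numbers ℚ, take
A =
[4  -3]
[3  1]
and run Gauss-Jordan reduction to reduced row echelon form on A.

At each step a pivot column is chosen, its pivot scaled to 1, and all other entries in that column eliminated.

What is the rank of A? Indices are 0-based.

rank = 2

[1] R0 /= 4  ⇒  (1, -3/4)
     R1 -= 3·R0  ⇒  (0, 13/4)
[2] R1 /= 13/4  ⇒  (0, 1)
     R0 -= -3/4·R1  ⇒  (1, 0)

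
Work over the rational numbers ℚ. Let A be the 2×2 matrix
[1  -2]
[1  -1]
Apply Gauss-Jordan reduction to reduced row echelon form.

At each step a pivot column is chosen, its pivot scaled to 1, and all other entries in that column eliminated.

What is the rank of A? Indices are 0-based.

rank = 2

step 1: normalize row 0 (÷1) = (1, -2)
  row 1: subtract 1×row0 = (0, 1)
step 2: normalize row 1 (÷1) = (0, 1)
  row 0: subtract -2×row1 = (1, 0)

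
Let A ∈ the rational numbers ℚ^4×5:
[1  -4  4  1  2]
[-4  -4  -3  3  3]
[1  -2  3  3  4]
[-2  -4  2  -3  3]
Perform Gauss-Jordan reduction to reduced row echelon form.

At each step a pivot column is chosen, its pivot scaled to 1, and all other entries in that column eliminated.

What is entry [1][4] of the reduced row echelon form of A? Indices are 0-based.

step 1: normalize row 0 (÷1) = (1, -4, 4, 1, 2)
  row 1: subtract -4×row0 = (0, -20, 13, 7, 11)
  row 2: subtract 1×row0 = (0, 2, -1, 2, 2)
  row 3: subtract -2×row0 = (0, -12, 10, -1, 7)
step 2: normalize row 1 (÷-20) = (0, 1, -13/20, -7/20, -11/20)
  row 0: subtract -4×row1 = (1, 0, 7/5, -2/5, -1/5)
  row 2: subtract 2×row1 = (0, 0, 3/10, 27/10, 31/10)
  row 3: subtract -12×row1 = (0, 0, 11/5, -26/5, 2/5)
step 3: normalize row 2 (÷3/10) = (0, 0, 1, 9, 31/3)
  row 0: subtract 7/5×row2 = (1, 0, 0, -13, -44/3)
  row 1: subtract -13/20×row2 = (0, 1, 0, 11/2, 37/6)
  row 3: subtract 11/5×row2 = (0, 0, 0, -25, -67/3)
step 4: normalize row 3 (÷-25) = (0, 0, 0, 1, 67/75)
  row 0: subtract -13×row3 = (1, 0, 0, 0, -229/75)
  row 1: subtract 11/2×row3 = (0, 1, 0, 0, 94/75)
  row 2: subtract 9×row3 = (0, 0, 1, 0, 172/75)

M[1][4] = 94/75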